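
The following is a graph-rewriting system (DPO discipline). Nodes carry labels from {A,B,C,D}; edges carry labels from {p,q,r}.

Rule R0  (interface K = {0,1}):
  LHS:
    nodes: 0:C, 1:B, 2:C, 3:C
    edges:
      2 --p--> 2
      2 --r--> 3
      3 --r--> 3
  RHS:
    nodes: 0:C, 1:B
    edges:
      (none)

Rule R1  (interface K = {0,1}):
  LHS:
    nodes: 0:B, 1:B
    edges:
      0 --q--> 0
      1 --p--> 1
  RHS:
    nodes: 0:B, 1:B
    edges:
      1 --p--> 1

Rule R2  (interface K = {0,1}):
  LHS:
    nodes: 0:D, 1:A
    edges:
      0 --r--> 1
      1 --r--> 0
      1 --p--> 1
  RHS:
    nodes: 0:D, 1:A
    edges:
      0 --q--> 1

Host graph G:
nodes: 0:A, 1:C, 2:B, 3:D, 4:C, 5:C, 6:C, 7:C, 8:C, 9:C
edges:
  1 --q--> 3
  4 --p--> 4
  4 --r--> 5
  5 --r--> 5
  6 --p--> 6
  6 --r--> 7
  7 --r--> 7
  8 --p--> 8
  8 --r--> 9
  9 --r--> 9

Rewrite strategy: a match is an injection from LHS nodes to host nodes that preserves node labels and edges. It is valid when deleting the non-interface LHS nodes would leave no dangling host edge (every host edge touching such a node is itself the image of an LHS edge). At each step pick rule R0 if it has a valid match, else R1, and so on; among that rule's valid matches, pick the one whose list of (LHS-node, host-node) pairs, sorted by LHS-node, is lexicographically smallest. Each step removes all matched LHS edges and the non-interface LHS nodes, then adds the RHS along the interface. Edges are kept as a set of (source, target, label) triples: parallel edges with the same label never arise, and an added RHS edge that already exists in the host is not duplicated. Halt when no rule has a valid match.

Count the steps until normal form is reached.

initial: |V|=10 |E|=10  E = 1-q->3 4-p->4 4-r->5 5-r->5 6-p->6 6-r->7 7-r->7 8-p->8 8-r->9 9-r->9
step 1: apply R0 at {0↦1, 1↦2, 2↦4, 3↦5}  → |V|=8 |E|=7  E = 1-q->3 6-p->6 6-r->7 7-r->7 8-p->8 8-r->9 9-r->9
step 2: apply R0 at {0↦1, 1↦2, 2↦6, 3↦7}  → |V|=6 |E|=4  E = 1-q->3 8-p->8 8-r->9 9-r->9
step 3: apply R0 at {0↦1, 1↦2, 2↦8, 3↦9}  → |V|=4 |E|=1  E = 1-q->3
halt: no rule applies after step 3

Answer: 3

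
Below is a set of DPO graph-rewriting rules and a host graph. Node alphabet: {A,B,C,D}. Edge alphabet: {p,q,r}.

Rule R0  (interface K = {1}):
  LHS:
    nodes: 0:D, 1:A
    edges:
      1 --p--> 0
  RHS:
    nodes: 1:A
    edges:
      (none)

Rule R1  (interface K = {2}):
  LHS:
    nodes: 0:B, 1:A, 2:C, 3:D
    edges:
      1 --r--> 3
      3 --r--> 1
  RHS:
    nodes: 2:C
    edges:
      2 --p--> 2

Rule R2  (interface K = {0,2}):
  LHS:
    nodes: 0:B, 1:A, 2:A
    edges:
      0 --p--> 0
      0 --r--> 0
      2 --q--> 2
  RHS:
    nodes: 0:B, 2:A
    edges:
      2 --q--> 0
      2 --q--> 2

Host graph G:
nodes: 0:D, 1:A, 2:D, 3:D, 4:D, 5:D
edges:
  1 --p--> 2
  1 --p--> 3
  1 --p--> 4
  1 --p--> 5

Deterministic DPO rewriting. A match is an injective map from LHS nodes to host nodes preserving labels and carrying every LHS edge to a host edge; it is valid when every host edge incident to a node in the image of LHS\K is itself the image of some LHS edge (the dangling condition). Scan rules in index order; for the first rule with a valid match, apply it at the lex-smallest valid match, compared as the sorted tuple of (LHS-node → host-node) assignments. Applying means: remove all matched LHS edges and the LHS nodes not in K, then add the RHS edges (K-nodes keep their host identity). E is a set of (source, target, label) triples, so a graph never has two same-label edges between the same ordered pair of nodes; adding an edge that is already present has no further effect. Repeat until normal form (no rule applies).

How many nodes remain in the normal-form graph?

[0] host  ⇒  6 nodes, 4 edges  {1-p->2 1-p->3 1-p->4 1-p->5}
[1] R0 @ {0↦2, 1↦1}  ⇒  5 nodes, 3 edges  {1-p->3 1-p->4 1-p->5}
[2] R0 @ {0↦3, 1↦1}  ⇒  4 nodes, 2 edges  {1-p->4 1-p->5}
[3] R0 @ {0↦4, 1↦1}  ⇒  3 nodes, 1 edges  {1-p->5}
[4] R0 @ {0↦5, 1↦1}  ⇒  2 nodes, 0 edges  {∅}
final graph: no rule applies after step 4
NF nodes: {0:D, 1:A}

Answer: 2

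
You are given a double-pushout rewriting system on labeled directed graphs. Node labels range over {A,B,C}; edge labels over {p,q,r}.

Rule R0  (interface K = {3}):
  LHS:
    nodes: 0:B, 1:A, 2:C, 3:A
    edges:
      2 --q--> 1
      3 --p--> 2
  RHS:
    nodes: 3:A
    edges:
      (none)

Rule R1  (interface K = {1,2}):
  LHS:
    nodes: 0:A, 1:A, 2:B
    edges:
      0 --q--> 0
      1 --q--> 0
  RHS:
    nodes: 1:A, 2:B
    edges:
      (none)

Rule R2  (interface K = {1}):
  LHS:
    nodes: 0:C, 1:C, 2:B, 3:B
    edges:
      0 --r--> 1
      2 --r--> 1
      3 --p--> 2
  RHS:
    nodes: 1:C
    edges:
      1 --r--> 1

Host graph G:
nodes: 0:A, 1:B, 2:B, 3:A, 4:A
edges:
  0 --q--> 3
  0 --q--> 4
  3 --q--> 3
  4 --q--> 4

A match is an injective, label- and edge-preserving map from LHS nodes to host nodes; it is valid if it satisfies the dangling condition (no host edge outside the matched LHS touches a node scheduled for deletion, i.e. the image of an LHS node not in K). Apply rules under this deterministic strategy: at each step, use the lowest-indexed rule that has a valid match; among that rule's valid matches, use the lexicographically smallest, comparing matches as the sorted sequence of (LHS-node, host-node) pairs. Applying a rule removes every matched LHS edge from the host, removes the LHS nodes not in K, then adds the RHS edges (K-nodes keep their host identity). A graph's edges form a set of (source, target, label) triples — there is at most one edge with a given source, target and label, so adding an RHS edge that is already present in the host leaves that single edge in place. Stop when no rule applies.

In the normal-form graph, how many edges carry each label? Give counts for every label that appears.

start.  V:5 E:4  edges: 0-q->3 0-q->4 3-q->3 4-q->4
1. fire R1 via {0↦3, 1↦0, 2↦1}  →  V:4 E:2  edges: 0-q->4 4-q->4
2. fire R1 via {0↦4, 1↦0, 2↦1}  →  V:3 E:0  edges: ∅
normal form: no rule applies after step 2
NF edges: []

Answer: (no edges)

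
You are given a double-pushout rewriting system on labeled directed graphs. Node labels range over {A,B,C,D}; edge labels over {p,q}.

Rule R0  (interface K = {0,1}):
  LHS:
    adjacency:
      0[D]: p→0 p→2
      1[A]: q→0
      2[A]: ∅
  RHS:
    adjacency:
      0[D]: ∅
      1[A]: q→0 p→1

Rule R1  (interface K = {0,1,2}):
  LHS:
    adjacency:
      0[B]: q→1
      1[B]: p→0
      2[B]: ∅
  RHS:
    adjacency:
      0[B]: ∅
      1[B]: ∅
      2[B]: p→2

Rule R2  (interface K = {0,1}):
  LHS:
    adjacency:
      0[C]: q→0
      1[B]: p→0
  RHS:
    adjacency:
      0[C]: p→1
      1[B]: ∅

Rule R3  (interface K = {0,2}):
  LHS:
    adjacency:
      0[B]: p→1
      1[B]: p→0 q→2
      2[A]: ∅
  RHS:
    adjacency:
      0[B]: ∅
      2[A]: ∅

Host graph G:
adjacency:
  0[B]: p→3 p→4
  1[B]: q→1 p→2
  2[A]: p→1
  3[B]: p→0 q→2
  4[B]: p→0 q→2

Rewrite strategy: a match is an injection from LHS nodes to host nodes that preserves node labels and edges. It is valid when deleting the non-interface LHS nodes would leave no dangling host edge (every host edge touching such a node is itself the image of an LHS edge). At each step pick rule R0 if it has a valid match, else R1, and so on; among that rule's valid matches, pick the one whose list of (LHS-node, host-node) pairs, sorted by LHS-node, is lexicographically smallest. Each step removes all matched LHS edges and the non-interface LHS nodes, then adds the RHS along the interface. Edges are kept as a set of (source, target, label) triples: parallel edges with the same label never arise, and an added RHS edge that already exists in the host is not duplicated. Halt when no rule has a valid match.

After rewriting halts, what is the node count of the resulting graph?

Answer: 3

Rewrite trace:
[0] host  ⇒  5 nodes, 9 edges  {0-p->3 0-p->4 1-q->1 1-p->2 2-p->1 3-p->0 3-q->2 4-p->0 4-q->2}
[1] R3 @ {0↦0, 1↦3, 2↦2}  ⇒  4 nodes, 6 edges  {0-p->4 1-q->1 1-p->2 2-p->1 4-p->0 4-q->2}
[2] R3 @ {0↦0, 1↦4, 2↦2}  ⇒  3 nodes, 3 edges  {1-q->1 1-p->2 2-p->1}
normal form: no rule applies after step 2
NF nodes: {0:B, 1:B, 2:A}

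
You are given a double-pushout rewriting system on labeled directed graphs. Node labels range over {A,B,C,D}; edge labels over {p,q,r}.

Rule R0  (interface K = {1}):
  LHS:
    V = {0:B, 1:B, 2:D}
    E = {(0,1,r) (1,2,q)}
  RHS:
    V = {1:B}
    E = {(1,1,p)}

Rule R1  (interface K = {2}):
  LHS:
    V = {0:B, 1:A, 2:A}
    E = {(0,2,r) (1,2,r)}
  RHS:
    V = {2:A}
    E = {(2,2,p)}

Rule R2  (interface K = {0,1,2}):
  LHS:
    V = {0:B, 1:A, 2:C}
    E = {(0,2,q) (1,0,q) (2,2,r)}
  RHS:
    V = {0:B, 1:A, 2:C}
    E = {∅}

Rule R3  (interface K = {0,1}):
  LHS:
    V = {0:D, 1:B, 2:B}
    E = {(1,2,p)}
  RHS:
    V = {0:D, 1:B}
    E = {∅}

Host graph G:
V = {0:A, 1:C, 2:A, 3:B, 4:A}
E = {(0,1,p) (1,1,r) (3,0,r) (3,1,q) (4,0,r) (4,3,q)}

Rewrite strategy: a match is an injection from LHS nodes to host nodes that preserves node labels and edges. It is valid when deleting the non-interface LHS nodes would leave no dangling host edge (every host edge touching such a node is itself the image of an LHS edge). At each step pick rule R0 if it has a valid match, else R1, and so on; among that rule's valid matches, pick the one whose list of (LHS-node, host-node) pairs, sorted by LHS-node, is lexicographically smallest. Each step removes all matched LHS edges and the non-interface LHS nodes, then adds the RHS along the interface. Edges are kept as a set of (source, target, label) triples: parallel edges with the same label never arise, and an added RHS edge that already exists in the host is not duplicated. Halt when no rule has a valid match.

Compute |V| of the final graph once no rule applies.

[0] host  ⇒  5 nodes, 6 edges  {0-p->1 1-r->1 3-r->0 3-q->1 4-r->0 4-q->3}
[1] R2 @ {0↦3, 1↦4, 2↦1}  ⇒  5 nodes, 3 edges  {0-p->1 3-r->0 4-r->0}
[2] R1 @ {0↦3, 1↦4, 2↦0}  ⇒  3 nodes, 2 edges  {0-p->0 0-p->1}
normal form: no rule applies after step 2
NF nodes: {0:A, 1:C, 2:A}

Answer: 3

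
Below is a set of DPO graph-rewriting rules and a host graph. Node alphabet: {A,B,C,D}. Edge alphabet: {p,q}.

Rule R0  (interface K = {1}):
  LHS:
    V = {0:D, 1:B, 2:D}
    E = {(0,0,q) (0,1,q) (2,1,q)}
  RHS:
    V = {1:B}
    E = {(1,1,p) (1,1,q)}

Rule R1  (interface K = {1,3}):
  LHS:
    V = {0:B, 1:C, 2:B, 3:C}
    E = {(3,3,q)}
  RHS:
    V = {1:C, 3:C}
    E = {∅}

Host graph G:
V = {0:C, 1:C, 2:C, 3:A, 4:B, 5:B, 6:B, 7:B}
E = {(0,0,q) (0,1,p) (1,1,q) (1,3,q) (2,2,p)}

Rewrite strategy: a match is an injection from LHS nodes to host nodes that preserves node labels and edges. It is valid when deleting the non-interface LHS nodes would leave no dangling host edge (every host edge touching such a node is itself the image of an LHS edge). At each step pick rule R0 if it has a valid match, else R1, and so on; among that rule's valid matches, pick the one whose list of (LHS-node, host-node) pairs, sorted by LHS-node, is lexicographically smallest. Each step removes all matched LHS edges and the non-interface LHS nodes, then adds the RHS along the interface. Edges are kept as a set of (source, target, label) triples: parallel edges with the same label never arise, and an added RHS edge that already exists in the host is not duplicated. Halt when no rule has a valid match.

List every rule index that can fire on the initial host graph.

R0: no valid match — LHS pattern not found
R1: 48 valid matches — {0↦4, 1↦0, 2↦5, 3↦1}, {0↦4, 1↦0, 2↦6, 3↦1}, {0↦4, 1↦0, 2↦7, 3↦1} (+45 more)

Answer: [R1]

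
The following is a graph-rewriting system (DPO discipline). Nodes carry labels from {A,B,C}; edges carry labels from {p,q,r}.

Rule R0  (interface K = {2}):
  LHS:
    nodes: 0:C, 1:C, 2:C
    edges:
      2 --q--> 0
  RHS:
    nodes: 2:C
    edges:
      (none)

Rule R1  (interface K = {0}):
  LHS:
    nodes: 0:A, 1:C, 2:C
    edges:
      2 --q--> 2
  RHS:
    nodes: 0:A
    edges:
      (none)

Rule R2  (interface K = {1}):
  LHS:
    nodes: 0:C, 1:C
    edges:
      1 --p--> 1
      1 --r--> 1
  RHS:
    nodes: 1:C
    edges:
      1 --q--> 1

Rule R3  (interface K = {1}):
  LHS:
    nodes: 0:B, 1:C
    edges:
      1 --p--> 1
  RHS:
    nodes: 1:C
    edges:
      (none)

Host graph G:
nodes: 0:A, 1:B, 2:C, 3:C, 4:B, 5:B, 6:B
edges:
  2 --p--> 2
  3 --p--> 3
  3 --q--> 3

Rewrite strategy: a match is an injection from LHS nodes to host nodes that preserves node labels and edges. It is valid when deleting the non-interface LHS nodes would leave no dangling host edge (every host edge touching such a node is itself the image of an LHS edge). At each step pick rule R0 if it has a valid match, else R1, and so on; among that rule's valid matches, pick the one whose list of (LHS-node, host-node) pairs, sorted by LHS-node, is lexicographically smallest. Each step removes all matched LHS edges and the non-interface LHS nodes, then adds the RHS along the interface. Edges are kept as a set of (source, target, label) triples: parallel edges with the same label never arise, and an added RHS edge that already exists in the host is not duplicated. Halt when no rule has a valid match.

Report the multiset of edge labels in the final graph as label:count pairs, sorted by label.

Answer: (no edges)

Derivation:
[0] host  ⇒  7 nodes, 3 edges  {2-p->2 3-p->3 3-q->3}
[1] R3 @ {0↦1, 1↦2}  ⇒  6 nodes, 2 edges  {3-p->3 3-q->3}
[2] R3 @ {0↦4, 1↦3}  ⇒  5 nodes, 1 edges  {3-q->3}
[3] R1 @ {0↦0, 1↦2, 2↦3}  ⇒  3 nodes, 0 edges  {∅}
halt: no rule applies after step 3
NF edges: []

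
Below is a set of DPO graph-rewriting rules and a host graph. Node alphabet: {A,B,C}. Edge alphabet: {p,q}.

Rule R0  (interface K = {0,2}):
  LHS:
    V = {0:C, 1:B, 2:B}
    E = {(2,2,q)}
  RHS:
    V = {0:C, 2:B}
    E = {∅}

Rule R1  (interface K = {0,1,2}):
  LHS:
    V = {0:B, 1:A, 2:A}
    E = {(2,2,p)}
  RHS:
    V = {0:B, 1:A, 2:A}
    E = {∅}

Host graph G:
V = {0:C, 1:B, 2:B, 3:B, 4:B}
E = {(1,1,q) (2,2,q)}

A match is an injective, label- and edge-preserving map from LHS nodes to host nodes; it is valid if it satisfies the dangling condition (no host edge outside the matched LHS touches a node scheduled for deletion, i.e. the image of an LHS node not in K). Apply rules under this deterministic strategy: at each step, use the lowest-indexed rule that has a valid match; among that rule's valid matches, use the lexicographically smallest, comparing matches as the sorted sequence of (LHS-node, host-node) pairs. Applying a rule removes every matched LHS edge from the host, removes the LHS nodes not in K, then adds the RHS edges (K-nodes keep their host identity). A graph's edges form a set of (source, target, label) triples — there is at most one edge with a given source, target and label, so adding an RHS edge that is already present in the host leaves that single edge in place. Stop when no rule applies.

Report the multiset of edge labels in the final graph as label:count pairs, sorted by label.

Answer: (no edges)

Derivation:
start.  V:5 E:2  edges: 1-q->1 2-q->2
1. fire R0 via {0↦0, 1↦3, 2↦1}  →  V:4 E:1  edges: 2-q->2
2. fire R0 via {0↦0, 1↦1, 2↦2}  →  V:3 E:0  edges: ∅
normal form: no rule applies after step 2
NF edges: []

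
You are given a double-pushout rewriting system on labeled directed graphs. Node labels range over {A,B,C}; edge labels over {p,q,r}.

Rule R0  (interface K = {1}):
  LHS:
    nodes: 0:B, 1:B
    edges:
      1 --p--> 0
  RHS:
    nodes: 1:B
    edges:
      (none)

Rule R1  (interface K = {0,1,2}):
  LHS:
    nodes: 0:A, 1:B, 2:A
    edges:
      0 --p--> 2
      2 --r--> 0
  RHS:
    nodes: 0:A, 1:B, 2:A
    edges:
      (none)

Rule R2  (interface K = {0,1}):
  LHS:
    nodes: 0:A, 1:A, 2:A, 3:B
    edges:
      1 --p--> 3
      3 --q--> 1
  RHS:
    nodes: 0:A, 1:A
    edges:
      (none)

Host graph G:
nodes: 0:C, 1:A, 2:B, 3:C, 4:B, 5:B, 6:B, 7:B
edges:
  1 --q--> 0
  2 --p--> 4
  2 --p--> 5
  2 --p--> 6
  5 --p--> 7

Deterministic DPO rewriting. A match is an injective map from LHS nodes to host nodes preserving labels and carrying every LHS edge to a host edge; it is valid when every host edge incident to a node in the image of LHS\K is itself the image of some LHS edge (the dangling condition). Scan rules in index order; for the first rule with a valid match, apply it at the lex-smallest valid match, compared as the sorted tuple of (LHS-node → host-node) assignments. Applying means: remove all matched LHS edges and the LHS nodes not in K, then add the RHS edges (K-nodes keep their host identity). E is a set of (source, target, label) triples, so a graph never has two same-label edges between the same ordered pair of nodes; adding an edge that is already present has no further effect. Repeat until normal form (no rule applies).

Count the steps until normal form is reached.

initial: |V|=8 |E|=5  E = 1-q->0 2-p->4 2-p->5 2-p->6 5-p->7
step 1: apply R0 at {0↦4, 1↦2}  → |V|=7 |E|=4  E = 1-q->0 2-p->5 2-p->6 5-p->7
step 2: apply R0 at {0↦6, 1↦2}  → |V|=6 |E|=3  E = 1-q->0 2-p->5 5-p->7
step 3: apply R0 at {0↦7, 1↦5}  → |V|=5 |E|=2  E = 1-q->0 2-p->5
step 4: apply R0 at {0↦5, 1↦2}  → |V|=4 |E|=1  E = 1-q->0
final graph: no rule applies after step 4

Answer: 4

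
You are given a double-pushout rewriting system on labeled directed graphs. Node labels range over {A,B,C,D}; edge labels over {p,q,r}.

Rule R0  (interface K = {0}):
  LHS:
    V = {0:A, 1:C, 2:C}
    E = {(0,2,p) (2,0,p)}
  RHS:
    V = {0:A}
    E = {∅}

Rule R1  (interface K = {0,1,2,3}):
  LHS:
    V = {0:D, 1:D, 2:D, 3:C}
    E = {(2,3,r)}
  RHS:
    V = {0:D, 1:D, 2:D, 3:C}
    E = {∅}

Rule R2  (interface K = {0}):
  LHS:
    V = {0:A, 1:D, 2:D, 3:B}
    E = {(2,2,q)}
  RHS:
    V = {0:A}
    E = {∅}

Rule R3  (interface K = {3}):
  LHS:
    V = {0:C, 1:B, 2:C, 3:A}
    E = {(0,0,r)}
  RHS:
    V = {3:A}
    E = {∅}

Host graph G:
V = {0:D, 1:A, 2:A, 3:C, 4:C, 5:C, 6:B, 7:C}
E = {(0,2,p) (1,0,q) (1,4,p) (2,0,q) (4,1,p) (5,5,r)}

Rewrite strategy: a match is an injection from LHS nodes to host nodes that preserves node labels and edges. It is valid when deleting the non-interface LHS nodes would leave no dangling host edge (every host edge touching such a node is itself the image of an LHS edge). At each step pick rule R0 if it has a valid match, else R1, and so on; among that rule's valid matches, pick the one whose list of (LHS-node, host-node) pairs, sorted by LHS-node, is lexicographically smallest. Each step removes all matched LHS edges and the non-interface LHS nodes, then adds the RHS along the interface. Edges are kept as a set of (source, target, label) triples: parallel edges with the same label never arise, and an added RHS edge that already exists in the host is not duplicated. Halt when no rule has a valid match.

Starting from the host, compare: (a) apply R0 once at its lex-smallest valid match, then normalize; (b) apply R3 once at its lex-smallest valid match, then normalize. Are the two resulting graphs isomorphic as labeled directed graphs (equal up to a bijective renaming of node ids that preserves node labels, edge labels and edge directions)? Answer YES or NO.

Answer: YES

Steps:
branch R0-first: apply at {0↦1, 1↦3, 2↦4} → |E|=4, then 1 more step(s) → NF |V|=3 |E|=3 V={0:D, 1:A, 2:A} E=0-p->2 1-q->0 2-q->0
branch R3-first: apply at {0↦5, 1↦6, 2↦3, 3↦1} → |E|=5, then 1 more step(s) → NF |V|=3 |E|=3 V={0:D, 1:A, 2:A} E=0-p->2 1-q->0 2-q->0
graphs isomorphic (equal up to label-preserving node renaming)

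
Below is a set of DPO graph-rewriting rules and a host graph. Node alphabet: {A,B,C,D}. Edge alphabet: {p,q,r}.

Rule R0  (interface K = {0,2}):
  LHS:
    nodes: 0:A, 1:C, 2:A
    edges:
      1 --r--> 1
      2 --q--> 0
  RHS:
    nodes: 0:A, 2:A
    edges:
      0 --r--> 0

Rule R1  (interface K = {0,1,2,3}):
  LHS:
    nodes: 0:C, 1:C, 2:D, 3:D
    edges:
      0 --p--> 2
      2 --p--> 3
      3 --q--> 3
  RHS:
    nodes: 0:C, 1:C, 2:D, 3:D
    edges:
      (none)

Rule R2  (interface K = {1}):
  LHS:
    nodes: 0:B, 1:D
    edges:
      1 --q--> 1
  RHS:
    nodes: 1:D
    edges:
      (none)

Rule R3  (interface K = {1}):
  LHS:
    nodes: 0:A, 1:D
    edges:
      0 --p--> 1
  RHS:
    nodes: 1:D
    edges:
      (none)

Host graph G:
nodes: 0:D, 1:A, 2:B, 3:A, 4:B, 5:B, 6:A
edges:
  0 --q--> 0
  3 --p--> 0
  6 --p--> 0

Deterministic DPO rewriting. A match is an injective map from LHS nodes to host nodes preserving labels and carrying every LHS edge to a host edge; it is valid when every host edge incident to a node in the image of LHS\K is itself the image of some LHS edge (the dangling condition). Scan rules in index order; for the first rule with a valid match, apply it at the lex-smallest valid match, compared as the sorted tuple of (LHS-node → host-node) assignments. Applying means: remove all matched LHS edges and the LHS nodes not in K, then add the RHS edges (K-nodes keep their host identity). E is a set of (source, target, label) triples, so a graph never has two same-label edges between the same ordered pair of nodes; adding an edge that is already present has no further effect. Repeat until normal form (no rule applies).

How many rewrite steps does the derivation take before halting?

initial: |V|=7 |E|=3  E = 0-q->0 3-p->0 6-p->0
step 1: apply R2 at {0↦2, 1↦0}  → |V|=6 |E|=2  E = 3-p->0 6-p->0
step 2: apply R3 at {0↦3, 1↦0}  → |V|=5 |E|=1  E = 6-p->0
step 3: apply R3 at {0↦6, 1↦0}  → |V|=4 |E|=0  E = ∅
halt: no rule applies after step 3

Answer: 3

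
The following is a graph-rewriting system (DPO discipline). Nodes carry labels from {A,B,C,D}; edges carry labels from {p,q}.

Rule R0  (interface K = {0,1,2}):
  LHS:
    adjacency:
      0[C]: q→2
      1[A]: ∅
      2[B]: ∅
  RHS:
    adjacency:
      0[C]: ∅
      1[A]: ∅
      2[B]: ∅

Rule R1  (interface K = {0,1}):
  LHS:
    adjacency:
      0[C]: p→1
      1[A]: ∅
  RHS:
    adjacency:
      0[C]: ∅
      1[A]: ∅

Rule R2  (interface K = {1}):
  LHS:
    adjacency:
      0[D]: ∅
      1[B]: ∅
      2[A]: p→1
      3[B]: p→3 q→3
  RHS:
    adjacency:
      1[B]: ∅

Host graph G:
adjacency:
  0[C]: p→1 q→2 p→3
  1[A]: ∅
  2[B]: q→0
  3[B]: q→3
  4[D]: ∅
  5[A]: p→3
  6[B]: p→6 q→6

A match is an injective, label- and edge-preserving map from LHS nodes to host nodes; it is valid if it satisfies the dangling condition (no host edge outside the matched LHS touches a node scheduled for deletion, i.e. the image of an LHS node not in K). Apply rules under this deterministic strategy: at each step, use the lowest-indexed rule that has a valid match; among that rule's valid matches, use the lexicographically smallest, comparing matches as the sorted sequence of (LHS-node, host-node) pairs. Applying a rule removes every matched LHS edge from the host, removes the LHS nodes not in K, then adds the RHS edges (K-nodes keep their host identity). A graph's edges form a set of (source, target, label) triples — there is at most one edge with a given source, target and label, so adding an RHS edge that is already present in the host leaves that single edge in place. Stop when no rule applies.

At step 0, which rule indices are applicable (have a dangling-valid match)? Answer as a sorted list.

R0: 2 valid matches — {0↦0, 1↦1, 2↦2}, {0↦0, 1↦5, 2↦2}
R1: 1 valid match — {0↦0, 1↦1}
R2: 1 valid match — {0↦4, 1↦3, 2↦5, 3↦6}

Answer: [R0,R1,R2]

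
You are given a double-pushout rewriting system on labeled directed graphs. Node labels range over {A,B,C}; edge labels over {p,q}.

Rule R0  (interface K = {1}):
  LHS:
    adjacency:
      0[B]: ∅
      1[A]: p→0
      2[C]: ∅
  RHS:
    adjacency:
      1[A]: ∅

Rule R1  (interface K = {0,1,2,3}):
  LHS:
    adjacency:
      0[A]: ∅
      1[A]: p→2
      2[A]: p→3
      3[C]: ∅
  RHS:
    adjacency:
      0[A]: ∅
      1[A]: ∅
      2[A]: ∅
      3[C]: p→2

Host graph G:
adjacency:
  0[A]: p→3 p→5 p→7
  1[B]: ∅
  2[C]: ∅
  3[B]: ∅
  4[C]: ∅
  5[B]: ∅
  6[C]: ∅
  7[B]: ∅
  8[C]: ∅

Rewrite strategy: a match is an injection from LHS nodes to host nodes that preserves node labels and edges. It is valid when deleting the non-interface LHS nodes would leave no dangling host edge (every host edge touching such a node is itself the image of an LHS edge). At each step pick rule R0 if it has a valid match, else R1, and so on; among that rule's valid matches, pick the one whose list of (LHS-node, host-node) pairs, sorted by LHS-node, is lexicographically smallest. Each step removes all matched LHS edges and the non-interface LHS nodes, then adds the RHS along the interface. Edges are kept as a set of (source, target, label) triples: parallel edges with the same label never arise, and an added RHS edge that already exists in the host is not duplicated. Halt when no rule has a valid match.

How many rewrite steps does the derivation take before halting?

[0] host  ⇒  9 nodes, 3 edges  {0-p->3 0-p->5 0-p->7}
[1] R0 @ {0↦3, 1↦0, 2↦2}  ⇒  7 nodes, 2 edges  {0-p->5 0-p->7}
[2] R0 @ {0↦5, 1↦0, 2↦4}  ⇒  5 nodes, 1 edges  {0-p->7}
[3] R0 @ {0↦7, 1↦0, 2↦6}  ⇒  3 nodes, 0 edges  {∅}
final graph: no rule applies after step 3

Answer: 3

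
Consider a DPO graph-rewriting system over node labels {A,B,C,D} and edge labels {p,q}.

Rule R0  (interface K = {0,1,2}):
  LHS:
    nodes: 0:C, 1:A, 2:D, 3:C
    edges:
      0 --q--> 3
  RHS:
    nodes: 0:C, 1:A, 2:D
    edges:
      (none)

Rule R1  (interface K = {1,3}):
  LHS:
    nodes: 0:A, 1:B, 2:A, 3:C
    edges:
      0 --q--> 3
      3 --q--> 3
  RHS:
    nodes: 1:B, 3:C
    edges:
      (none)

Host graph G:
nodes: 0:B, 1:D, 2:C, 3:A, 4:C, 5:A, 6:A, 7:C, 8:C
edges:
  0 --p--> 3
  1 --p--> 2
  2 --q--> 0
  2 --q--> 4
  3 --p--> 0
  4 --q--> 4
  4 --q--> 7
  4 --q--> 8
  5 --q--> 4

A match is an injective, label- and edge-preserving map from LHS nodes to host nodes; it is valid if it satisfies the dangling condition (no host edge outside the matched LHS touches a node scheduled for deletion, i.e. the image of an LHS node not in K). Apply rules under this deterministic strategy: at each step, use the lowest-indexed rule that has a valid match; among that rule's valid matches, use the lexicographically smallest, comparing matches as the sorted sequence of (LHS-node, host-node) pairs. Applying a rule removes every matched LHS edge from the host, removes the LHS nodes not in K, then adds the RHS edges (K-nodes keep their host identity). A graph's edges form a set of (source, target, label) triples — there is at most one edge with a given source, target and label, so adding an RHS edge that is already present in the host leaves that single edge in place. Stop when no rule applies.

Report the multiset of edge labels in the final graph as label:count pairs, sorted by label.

Answer: p:3 q:1

Steps:
[0] host  ⇒  9 nodes, 9 edges  {0-p->3 1-p->2 2-q->0 2-q->4 3-p->0 4-q->4 4-q->7 4-q->8 5-q->4}
[1] R0 @ {0↦4, 1↦3, 2↦1, 3↦7}  ⇒  8 nodes, 8 edges  {0-p->3 1-p->2 2-q->0 2-q->4 3-p->0 4-q->4 4-q->8 5-q->4}
[2] R0 @ {0↦4, 1↦3, 2↦1, 3↦8}  ⇒  7 nodes, 7 edges  {0-p->3 1-p->2 2-q->0 2-q->4 3-p->0 4-q->4 5-q->4}
[3] R1 @ {0↦5, 1↦0, 2↦6, 3↦4}  ⇒  5 nodes, 5 edges  {0-p->3 1-p->2 2-q->0 2-q->4 3-p->0}
[4] R0 @ {0↦2, 1↦3, 2↦1, 3↦4}  ⇒  4 nodes, 4 edges  {0-p->3 1-p->2 2-q->0 3-p->0}
normal form: no rule applies after step 4
NF edges: [(0, 3, 'p'), (1, 2, 'p'), (2, 0, 'q'), (3, 0, 'p')]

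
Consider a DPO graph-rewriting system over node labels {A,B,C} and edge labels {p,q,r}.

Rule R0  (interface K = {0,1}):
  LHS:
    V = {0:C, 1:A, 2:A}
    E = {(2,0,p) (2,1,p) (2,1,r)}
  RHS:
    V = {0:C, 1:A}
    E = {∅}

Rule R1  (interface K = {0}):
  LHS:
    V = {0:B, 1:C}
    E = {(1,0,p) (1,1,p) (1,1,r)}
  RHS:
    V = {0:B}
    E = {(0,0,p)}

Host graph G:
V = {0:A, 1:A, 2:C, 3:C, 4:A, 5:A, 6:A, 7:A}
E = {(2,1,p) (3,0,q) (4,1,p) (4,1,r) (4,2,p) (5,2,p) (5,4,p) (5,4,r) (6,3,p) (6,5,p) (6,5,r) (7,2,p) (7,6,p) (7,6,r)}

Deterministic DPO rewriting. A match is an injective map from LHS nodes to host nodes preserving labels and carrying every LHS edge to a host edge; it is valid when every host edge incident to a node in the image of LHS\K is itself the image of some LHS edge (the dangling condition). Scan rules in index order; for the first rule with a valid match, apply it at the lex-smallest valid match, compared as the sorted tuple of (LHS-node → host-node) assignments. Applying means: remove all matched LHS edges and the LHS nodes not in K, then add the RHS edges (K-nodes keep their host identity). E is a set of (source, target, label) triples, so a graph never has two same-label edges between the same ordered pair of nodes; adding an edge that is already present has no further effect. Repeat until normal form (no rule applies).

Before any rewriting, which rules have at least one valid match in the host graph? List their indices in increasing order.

Answer: [R0]

Steps:
R0: 1 valid match — {0↦2, 1↦6, 2↦7}
R1: no valid match — LHS pattern not found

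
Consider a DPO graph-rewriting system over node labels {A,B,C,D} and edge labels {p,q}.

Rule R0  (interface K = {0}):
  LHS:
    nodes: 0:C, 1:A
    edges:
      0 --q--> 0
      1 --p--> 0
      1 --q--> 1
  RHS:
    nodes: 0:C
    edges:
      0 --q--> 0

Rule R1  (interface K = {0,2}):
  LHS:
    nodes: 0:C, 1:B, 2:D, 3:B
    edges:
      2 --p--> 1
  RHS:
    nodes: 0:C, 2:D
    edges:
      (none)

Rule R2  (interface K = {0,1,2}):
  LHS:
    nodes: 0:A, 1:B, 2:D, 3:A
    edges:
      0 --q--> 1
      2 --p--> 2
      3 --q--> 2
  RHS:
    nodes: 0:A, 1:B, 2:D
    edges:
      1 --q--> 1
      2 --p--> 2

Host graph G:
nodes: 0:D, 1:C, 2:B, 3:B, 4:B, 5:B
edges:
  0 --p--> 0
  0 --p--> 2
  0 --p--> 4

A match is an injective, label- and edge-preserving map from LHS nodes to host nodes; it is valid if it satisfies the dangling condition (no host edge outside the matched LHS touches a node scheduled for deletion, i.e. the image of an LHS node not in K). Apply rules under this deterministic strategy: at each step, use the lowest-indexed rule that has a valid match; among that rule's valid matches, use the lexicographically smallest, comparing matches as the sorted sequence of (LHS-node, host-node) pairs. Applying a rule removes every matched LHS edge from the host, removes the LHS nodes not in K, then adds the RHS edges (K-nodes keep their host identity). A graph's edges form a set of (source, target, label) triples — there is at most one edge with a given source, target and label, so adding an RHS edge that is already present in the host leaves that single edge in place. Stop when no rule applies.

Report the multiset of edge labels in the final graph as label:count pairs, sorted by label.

Answer: p:1

Rewrite trace:
start.  V:6 E:3  edges: 0-p->0 0-p->2 0-p->4
1. fire R1 via {0↦1, 1↦2, 2↦0, 3↦3}  →  V:4 E:2  edges: 0-p->0 0-p->4
2. fire R1 via {0↦1, 1↦4, 2↦0, 3↦5}  →  V:2 E:1  edges: 0-p->0
halt: no rule applies after step 2
NF edges: [(0, 0, 'p')]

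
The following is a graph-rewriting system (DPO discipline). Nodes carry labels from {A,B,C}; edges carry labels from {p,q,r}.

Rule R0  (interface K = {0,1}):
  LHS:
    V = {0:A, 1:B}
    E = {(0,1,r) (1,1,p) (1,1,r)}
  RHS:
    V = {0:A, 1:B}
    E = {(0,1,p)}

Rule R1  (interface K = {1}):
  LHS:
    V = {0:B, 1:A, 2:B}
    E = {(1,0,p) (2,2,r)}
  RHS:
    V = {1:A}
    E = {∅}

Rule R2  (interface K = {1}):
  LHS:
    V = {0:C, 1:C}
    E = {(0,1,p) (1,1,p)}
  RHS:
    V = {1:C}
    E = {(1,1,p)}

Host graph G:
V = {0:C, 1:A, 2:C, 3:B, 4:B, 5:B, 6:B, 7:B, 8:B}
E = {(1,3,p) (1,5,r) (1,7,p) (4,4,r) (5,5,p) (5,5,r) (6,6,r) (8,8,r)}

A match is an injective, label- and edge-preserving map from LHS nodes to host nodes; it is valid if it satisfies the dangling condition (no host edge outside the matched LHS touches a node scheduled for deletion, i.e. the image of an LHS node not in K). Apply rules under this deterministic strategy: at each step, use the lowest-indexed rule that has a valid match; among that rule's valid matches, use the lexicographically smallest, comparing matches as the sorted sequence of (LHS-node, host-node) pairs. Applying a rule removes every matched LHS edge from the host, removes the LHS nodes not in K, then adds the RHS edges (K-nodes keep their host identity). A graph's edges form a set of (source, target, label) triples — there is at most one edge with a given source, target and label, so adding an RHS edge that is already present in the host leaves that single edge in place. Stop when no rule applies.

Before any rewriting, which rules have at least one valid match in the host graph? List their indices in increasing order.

R0: 1 valid match — {0↦1, 1↦5}
R1: 6 valid matches — {0↦3, 1↦1, 2↦4}, {0↦3, 1↦1, 2↦6}, {0↦3, 1↦1, 2↦8} (+3 more)
R2: no valid match — LHS pattern not found

Answer: [R0,R1]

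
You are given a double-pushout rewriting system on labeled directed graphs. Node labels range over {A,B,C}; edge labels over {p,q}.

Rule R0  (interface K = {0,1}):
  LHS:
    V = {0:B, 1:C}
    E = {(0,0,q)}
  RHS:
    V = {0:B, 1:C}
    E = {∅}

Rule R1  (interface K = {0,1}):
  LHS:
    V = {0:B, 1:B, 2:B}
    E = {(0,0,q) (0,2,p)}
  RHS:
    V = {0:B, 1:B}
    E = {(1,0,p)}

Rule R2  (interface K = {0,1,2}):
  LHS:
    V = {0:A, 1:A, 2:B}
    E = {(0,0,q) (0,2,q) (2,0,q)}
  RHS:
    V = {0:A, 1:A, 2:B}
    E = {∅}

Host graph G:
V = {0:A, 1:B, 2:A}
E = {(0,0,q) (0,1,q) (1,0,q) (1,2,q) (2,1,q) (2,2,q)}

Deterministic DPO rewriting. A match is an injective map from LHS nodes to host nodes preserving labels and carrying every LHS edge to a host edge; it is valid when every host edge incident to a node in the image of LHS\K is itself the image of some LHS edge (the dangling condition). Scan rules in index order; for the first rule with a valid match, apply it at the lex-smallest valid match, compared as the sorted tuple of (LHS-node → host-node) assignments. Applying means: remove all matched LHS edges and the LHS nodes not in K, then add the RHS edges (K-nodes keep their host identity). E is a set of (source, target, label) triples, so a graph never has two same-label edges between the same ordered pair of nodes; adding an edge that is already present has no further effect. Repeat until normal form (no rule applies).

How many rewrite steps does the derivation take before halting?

initial: |V|=3 |E|=6  E = 0-q->0 0-q->1 1-q->0 1-q->2 2-q->1 2-q->2
step 1: apply R2 at {0↦0, 1↦2, 2↦1}  → |V|=3 |E|=3  E = 1-q->2 2-q->1 2-q->2
step 2: apply R2 at {0↦2, 1↦0, 2↦1}  → |V|=3 |E|=0  E = ∅
halt: no rule applies after step 2

Answer: 2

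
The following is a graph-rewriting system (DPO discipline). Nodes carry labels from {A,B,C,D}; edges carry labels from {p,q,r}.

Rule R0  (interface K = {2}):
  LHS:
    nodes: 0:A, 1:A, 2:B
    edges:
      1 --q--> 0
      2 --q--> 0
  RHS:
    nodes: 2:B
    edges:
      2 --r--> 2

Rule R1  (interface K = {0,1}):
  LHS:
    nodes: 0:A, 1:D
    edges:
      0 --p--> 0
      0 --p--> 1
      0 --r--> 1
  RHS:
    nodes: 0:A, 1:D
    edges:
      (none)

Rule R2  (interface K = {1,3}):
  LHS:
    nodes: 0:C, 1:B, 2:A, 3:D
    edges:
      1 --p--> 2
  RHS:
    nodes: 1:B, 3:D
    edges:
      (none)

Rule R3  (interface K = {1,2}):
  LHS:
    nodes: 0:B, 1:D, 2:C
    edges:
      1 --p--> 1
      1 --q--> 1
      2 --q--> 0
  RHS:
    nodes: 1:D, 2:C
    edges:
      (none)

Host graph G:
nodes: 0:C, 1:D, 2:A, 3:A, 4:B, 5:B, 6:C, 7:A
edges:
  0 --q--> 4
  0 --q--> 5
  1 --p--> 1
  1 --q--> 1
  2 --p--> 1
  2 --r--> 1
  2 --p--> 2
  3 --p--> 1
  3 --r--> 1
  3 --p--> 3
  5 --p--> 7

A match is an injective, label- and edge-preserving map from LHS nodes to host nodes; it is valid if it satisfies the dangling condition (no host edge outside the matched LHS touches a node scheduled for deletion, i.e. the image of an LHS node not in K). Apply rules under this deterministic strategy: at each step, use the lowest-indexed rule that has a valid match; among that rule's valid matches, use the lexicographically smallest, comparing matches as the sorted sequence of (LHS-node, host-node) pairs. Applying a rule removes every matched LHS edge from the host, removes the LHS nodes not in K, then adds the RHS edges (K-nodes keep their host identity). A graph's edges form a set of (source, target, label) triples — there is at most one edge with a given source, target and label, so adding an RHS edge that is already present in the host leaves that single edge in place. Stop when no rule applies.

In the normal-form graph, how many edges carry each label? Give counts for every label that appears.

Answer: q:1

Steps:
initial: |V|=8 |E|=11  E = 0-q->4 0-q->5 1-p->1 1-q->1 2-p->1 2-r->1 2-p->2 3-p->1 3-r->1 3-p->3 5-p->7
step 1: apply R1 at {0↦2, 1↦1}  → |V|=8 |E|=8  E = 0-q->4 0-q->5 1-p->1 1-q->1 3-p->1 3-r->1 3-p->3 5-p->7
step 2: apply R1 at {0↦3, 1↦1}  → |V|=8 |E|=5  E = 0-q->4 0-q->5 1-p->1 1-q->1 5-p->7
step 3: apply R2 at {0↦6, 1↦5, 2↦7, 3↦1}  → |V|=6 |E|=4  E = 0-q->4 0-q->5 1-p->1 1-q->1
step 4: apply R3 at {0↦4, 1↦1, 2↦0}  → |V|=5 |E|=1  E = 0-q->5
halt: no rule applies after step 4
NF edges: [(0, 5, 'q')]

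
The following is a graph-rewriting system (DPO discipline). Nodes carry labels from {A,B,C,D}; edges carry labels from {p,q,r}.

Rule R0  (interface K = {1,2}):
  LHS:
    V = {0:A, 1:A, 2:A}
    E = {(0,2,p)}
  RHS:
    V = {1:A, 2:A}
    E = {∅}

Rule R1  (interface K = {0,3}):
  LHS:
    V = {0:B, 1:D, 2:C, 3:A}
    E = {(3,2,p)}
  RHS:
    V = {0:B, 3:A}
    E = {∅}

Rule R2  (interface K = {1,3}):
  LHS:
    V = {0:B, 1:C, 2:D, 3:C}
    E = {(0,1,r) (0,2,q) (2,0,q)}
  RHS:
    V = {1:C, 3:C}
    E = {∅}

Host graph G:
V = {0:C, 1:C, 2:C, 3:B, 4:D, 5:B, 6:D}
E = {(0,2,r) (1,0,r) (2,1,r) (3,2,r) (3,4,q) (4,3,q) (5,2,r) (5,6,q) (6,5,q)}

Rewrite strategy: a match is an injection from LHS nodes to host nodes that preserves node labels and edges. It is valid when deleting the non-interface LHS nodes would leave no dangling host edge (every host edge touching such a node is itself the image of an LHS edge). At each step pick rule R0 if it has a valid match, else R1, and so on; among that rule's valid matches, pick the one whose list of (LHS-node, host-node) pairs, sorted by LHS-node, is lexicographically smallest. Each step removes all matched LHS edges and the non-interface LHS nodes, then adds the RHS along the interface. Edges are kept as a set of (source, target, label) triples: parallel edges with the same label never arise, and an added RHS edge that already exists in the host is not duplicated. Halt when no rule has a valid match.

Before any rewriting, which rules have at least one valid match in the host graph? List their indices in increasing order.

Answer: [R2]

Steps:
R0: no valid match — LHS pattern not found
R1: no valid match — LHS pattern not found
R2: 4 valid matches — {0↦3, 1↦2, 2↦4, 3↦0}, {0↦3, 1↦2, 2↦4, 3↦1}, {0↦5, 1↦2, 2↦6, 3↦0} (+1 more)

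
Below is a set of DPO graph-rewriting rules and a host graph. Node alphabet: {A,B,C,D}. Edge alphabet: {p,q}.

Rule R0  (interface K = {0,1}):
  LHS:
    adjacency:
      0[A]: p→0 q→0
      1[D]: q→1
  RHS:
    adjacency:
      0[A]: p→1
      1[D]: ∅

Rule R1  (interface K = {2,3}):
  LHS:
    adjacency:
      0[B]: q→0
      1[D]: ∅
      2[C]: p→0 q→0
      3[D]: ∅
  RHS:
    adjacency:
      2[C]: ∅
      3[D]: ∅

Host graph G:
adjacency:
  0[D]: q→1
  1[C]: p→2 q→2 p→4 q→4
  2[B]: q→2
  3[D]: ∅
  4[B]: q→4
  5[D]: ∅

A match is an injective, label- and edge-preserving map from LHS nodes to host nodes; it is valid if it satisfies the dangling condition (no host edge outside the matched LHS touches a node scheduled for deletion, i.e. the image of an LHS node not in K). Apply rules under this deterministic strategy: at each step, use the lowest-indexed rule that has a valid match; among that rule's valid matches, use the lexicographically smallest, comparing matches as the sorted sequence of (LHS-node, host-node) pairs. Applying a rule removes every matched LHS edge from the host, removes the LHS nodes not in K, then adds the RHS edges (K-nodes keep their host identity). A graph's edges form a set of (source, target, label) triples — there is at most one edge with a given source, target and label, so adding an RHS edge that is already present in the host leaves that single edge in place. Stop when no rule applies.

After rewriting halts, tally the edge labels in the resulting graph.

Answer: q:1

Rewrite trace:
[0] host  ⇒  6 nodes, 7 edges  {0-q->1 1-p->2 1-q->2 1-p->4 1-q->4 2-q->2 4-q->4}
[1] R1 @ {0↦2, 1↦3, 2↦1, 3↦0}  ⇒  4 nodes, 4 edges  {0-q->1 1-p->4 1-q->4 4-q->4}
[2] R1 @ {0↦4, 1↦5, 2↦1, 3↦0}  ⇒  2 nodes, 1 edges  {0-q->1}
final graph: no rule applies after step 2
NF edges: [(0, 1, 'q')]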